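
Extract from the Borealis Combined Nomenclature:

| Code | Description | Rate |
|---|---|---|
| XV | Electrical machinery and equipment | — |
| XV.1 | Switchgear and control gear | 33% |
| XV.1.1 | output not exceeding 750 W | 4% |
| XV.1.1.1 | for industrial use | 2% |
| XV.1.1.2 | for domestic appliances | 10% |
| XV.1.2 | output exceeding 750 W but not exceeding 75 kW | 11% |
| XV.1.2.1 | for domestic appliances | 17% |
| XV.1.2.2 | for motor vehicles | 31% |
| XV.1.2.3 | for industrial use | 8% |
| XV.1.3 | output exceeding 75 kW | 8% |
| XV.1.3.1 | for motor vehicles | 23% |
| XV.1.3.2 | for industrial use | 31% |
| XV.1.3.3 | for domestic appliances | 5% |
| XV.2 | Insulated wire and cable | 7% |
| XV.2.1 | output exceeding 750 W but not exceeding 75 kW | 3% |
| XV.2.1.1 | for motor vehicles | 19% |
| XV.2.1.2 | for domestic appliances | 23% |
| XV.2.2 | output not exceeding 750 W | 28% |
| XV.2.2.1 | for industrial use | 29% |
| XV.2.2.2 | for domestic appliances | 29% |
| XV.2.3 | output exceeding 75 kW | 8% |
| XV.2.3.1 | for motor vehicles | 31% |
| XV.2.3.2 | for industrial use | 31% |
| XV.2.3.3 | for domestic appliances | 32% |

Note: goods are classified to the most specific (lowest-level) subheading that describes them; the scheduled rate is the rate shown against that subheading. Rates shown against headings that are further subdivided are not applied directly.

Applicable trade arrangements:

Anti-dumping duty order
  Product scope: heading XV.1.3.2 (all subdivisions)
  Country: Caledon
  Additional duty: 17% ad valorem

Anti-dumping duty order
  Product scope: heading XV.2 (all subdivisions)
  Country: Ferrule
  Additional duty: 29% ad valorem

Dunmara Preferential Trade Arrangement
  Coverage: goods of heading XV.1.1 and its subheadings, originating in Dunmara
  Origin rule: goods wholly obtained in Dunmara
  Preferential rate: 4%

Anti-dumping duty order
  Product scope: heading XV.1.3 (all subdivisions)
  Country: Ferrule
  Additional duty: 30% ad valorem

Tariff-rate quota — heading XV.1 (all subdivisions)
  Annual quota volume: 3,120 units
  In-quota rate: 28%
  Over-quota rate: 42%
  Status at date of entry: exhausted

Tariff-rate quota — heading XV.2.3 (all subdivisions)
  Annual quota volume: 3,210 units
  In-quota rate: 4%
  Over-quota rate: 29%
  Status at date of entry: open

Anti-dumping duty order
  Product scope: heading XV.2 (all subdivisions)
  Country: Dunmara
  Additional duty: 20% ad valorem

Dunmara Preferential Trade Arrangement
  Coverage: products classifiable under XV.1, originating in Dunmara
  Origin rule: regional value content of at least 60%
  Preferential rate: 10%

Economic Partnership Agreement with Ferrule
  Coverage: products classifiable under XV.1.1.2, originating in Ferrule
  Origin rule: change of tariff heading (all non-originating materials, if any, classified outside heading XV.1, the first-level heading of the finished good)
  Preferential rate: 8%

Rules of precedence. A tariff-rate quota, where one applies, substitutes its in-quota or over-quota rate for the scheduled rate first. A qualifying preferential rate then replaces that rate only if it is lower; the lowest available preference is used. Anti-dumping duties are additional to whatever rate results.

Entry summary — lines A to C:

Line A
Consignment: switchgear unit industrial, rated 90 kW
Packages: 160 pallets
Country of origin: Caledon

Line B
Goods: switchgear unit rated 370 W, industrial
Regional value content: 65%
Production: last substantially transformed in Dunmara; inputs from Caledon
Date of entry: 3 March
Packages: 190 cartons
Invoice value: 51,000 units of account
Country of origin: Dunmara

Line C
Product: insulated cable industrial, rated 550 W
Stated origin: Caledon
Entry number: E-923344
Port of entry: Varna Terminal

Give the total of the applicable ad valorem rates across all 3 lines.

98%

Line A: switchgear unit → XV.1; rated 90 kW → XV.1.3; industrial → XV.1.3.2. Scheduled 31%. quota on XV.1 exhausted → over-quota 42%; anti-dumping (Caledon, XV.1.3.2): +17%; total 42% + 17% = 59%. → 59%.
Line B: switchgear unit → XV.1; rated 370 W → XV.1.1; industrial → XV.1.1.1. Scheduled 2%. quota on XV.1 exhausted → over-quota 42%; Dunmara agreement on XV.1.1: not wholly obtained; Dunmara agreement on XV.1: RVC ≥ 60% → 10% available; preferential 10%. → 10%.
Line C: insulated cable → XV.2; rated 550 W → XV.2.2; industrial → XV.2.2.1. Scheduled 29%. No special measure applies. → 29%.
Sum: 59% + 10% + 29% = 98%.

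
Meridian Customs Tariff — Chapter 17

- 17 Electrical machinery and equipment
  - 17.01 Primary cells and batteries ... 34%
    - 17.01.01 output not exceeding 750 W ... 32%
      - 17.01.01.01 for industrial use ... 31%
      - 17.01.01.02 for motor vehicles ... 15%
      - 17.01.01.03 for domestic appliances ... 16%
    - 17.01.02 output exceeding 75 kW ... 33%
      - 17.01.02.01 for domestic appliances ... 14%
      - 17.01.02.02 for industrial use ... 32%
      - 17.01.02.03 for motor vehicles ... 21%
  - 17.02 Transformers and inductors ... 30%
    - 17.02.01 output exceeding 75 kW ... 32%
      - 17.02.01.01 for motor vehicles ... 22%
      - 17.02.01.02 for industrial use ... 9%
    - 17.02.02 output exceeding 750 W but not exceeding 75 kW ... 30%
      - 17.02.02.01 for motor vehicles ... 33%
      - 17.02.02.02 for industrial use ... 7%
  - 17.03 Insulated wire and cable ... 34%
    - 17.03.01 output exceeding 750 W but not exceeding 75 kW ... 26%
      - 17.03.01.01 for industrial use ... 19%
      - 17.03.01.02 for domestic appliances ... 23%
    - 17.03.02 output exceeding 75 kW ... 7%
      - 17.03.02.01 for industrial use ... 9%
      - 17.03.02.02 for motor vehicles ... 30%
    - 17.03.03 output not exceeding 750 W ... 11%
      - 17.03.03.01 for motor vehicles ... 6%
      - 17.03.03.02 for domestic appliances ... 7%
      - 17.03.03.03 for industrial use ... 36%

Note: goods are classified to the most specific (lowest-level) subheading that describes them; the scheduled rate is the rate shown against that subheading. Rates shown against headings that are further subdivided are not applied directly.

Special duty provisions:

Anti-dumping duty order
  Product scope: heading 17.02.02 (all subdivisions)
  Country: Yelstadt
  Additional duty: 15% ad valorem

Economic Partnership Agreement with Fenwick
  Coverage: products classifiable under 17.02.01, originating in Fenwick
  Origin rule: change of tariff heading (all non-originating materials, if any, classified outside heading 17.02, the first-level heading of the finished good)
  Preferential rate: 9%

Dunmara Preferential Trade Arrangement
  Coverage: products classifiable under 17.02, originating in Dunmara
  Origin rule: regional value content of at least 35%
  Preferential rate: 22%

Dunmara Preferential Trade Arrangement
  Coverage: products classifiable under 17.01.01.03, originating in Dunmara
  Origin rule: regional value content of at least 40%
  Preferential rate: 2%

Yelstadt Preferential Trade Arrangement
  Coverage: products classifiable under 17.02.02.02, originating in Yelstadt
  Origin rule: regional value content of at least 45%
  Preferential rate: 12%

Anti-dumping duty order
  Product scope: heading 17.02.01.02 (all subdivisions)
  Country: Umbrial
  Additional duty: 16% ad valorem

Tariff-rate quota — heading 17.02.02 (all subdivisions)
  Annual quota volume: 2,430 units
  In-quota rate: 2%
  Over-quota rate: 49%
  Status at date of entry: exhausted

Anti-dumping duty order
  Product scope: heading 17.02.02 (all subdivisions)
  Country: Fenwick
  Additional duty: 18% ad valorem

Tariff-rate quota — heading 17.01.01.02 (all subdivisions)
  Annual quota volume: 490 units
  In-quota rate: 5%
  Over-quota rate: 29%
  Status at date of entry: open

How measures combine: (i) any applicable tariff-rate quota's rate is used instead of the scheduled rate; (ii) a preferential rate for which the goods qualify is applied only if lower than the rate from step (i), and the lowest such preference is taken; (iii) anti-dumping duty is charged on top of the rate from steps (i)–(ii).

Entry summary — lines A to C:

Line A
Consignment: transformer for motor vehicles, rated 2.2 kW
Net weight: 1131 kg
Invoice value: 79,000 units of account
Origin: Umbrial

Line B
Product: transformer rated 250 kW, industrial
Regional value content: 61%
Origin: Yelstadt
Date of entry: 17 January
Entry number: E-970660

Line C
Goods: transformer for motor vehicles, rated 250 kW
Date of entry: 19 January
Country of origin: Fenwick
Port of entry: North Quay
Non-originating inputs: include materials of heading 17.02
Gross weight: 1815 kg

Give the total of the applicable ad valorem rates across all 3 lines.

80%

Line A: transformer → 17.02; rated 2.2 kW → 17.02.02; for motor vehicles → 17.02.02.01. Scheduled 33%. quota on 17.02.02 exhausted → over-quota 49%. → 49%.
Line B: transformer → 17.02; rated 250 kW → 17.02.01; industrial → 17.02.01.02. Scheduled 9%. Yelstadt agreement on 17.02.02.02: 17.02.01.02 not covered. → 9%.
Line C: transformer → 17.02; rated 250 kW → 17.02.01; for motor vehicles → 17.02.01.01. Scheduled 22%. Fenwick agreement on 17.02.01: CTH not met. → 22%.
Sum: 49% + 9% + 22% = 80%.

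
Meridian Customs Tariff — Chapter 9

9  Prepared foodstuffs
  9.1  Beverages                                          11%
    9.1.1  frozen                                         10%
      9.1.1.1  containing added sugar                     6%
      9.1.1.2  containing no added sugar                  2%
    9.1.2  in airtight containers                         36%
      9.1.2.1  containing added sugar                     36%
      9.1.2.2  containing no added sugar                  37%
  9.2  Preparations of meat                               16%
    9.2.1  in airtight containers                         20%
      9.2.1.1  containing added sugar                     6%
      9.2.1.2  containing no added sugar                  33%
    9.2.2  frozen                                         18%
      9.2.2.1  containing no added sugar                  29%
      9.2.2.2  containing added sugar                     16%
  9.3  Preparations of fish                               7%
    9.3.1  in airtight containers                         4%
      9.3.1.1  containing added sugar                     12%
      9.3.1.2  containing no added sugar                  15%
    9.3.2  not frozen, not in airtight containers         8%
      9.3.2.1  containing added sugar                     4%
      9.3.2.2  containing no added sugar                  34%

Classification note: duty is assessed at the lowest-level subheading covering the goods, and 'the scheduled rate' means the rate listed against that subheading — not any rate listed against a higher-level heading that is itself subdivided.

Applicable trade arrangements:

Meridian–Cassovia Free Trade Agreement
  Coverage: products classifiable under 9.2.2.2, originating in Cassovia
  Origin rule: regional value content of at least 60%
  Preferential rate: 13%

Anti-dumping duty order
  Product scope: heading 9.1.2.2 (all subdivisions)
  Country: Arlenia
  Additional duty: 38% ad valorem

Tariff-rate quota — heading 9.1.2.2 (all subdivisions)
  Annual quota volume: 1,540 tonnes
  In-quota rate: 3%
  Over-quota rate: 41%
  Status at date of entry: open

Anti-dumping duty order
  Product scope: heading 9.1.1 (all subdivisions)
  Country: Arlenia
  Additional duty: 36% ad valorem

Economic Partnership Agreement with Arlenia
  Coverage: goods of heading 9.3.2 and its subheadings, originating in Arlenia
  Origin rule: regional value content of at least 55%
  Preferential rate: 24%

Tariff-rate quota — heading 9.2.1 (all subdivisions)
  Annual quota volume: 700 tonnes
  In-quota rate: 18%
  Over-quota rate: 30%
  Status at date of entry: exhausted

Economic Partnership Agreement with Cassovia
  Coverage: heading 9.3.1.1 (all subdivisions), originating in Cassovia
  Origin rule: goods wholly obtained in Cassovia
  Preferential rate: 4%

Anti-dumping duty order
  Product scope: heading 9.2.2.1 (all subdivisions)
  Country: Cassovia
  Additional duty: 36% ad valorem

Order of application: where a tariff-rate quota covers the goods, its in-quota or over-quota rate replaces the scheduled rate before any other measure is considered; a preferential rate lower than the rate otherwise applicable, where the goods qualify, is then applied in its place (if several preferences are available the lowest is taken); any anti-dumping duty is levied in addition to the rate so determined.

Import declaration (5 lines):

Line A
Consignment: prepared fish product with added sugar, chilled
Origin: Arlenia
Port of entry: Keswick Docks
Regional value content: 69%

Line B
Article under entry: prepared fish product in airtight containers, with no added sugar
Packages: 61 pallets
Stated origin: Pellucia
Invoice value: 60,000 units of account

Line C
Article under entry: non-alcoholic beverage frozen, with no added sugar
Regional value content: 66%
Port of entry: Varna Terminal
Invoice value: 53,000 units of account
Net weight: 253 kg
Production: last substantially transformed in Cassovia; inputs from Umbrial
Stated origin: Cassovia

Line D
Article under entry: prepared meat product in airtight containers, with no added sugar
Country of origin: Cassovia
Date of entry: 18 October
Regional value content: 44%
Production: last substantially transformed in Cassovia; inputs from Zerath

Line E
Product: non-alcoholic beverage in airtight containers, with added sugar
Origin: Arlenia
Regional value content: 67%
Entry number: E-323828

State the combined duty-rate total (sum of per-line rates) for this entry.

Line A: prepared fish product → 9.3; chilled → 9.3.2; with added sugar → 9.3.2.1. Scheduled 4%. Arlenia agreement on 9.3.2: RVC ≥ 55% → 24% available; preference 24% not lower than 4% → no reduction. → 4%.
Line B: prepared fish product → 9.3; in airtight containers → 9.3.1; with no added sugar → 9.3.1.2. Scheduled 15%. No special measure applies. → 15%.
Line C: non-alcoholic beverage → 9.1; frozen → 9.1.1; with no added sugar → 9.1.1.2. Scheduled 2%. Cassovia agreement on 9.2.2.2: 9.1.1.2 not covered; Cassovia agreement on 9.3.1.1: 9.1.1.2 not covered. → 2%.
Line D: prepared meat product → 9.2; in airtight containers → 9.2.1; with no added sugar → 9.2.1.2. Scheduled 33%. quota on 9.2.1 exhausted → over-quota 30%; Cassovia agreement on 9.2.2.2: 9.2.1.2 not covered; Cassovia agreement on 9.3.1.1: 9.2.1.2 not covered. → 30%.
Line E: non-alcoholic beverage → 9.1; in airtight containers → 9.1.2; with added sugar → 9.1.2.1. Scheduled 36%. Arlenia agreement on 9.3.2: 9.1.2.1 not covered. → 36%.
Sum: 4% + 15% + 2% + 30% + 36% = 87%.

87%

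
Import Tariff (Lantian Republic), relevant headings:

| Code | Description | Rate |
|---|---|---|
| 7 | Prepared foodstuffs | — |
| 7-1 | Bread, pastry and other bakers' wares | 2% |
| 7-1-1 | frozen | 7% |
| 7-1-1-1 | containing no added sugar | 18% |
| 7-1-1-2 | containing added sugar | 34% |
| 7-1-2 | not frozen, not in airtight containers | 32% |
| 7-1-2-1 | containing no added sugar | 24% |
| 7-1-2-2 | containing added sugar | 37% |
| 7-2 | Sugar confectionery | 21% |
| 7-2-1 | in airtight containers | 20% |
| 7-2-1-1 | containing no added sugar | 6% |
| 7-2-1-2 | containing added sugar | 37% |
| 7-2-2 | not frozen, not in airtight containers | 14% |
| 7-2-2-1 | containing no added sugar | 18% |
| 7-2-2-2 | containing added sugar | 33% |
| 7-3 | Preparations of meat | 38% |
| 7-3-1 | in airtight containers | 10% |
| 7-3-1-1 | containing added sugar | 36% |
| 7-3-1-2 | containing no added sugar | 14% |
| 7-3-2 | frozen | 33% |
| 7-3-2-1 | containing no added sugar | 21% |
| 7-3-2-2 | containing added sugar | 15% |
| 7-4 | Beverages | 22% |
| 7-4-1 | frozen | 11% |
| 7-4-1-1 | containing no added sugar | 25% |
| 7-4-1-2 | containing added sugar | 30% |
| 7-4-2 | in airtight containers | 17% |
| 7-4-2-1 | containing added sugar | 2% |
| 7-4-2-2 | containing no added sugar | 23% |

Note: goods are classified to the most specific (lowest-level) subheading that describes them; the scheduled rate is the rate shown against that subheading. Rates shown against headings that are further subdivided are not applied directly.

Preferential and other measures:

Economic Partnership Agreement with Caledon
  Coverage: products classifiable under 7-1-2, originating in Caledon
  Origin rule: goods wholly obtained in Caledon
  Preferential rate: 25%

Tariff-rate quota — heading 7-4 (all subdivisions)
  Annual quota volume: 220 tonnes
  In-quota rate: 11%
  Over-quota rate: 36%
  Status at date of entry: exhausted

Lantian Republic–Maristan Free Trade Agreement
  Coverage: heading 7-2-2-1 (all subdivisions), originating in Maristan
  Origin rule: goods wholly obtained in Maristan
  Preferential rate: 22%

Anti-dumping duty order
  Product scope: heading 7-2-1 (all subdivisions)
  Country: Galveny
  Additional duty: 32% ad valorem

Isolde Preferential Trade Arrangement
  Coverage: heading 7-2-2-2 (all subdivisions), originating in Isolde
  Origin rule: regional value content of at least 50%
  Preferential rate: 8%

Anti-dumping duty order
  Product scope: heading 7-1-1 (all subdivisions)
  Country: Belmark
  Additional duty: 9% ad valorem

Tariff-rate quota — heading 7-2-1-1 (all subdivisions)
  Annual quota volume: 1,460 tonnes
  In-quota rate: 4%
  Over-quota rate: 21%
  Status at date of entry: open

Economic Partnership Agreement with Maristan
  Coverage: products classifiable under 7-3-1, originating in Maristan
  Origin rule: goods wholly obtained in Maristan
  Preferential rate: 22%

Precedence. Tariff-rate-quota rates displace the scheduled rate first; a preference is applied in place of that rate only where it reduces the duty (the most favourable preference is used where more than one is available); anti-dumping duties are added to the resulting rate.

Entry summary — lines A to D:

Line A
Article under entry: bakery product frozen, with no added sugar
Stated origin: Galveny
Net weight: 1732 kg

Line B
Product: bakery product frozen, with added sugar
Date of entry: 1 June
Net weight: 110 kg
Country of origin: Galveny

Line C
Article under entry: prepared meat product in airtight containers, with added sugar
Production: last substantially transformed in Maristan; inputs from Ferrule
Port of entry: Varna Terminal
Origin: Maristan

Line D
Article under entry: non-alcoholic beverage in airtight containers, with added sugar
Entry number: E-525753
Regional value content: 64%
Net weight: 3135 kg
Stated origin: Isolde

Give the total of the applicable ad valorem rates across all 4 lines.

124%

Line A: bakery product → 7-1; frozen → 7-1-1; with no added sugar → 7-1-1-1. Scheduled 18%. No special measure applies. → 18%.
Line B: bakery product → 7-1; frozen → 7-1-1; with added sugar → 7-1-1-2. Scheduled 34%. No special measure applies. → 34%.
Line C: prepared meat product → 7-3; in airtight containers → 7-3-1; with added sugar → 7-3-1-1. Scheduled 36%. Maristan agreement on 7-2-2-1: 7-3-1-1 not covered; Maristan agreement on 7-3-1: not wholly obtained. → 36%.
Line D: non-alcoholic beverage → 7-4; in airtight containers → 7-4-2; with added sugar → 7-4-2-1. Scheduled 2%. quota on 7-4 exhausted → over-quota 36%; Isolde agreement on 7-2-2-2: 7-4-2-1 not covered. → 36%.
Sum: 18% + 34% + 36% + 36% = 124%.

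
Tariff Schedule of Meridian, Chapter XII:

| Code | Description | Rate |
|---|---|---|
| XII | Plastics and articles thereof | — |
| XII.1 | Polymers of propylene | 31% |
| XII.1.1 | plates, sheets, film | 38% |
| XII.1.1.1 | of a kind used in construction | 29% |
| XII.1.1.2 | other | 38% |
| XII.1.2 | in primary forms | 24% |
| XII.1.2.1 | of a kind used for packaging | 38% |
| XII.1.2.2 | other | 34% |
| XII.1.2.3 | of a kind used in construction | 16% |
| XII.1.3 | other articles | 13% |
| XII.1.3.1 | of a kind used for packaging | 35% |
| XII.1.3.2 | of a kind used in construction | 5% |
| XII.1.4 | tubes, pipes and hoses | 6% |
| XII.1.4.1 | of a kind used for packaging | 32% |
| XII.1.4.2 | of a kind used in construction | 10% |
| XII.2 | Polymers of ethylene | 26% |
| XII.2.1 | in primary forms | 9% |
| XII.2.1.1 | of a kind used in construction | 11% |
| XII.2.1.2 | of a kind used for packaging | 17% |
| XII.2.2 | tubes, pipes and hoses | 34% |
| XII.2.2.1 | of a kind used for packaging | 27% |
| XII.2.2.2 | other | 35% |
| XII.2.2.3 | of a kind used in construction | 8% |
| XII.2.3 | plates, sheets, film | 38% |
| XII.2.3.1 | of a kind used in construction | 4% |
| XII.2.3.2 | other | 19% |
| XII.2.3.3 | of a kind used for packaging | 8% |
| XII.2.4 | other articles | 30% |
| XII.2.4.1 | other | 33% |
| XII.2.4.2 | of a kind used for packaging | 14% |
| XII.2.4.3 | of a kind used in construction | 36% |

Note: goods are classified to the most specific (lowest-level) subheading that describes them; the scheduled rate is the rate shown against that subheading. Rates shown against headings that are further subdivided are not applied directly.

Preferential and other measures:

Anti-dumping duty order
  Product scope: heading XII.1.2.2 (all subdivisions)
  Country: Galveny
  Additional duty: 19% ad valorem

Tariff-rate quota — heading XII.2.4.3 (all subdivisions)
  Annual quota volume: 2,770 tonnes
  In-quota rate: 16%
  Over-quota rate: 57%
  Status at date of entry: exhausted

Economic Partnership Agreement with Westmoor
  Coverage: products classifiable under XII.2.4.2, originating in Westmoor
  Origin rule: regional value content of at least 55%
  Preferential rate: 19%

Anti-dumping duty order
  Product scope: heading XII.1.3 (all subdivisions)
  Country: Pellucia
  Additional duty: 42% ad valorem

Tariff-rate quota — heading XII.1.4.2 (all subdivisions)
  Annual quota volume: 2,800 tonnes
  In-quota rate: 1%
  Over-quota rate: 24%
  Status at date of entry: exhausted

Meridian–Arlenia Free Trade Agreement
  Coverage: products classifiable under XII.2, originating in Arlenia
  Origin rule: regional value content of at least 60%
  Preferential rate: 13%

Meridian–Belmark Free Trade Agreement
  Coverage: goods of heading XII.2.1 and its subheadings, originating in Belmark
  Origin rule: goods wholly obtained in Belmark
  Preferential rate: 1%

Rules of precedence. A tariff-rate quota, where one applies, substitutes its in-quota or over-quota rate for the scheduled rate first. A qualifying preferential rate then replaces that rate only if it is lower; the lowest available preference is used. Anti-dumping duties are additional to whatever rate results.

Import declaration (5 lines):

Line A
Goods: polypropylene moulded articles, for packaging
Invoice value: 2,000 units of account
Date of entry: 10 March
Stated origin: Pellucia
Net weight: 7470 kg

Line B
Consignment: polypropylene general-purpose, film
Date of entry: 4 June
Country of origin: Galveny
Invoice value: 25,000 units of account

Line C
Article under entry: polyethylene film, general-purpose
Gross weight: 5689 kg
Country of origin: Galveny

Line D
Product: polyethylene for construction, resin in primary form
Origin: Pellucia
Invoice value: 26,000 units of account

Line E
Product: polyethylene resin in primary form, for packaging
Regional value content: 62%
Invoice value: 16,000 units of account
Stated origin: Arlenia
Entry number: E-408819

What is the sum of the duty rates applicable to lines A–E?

158%

Line A: polypropylene → XII.1; moulded articles → XII.1.3; for packaging → XII.1.3.1. Scheduled 35%. anti-dumping (Pellucia, XII.1.3): +42%; total 35% + 42% = 77%. → 77%.
Line B: polypropylene → XII.1; film → XII.1.1; general-purpose → XII.1.1.2. Scheduled 38%. No special measure applies. → 38%.
Line C: polyethylene → XII.2; film → XII.2.3; general-purpose → XII.2.3.2. Scheduled 19%. No special measure applies. → 19%.
Line D: polyethylene → XII.2; resin in primary form → XII.2.1; for construction → XII.2.1.1. Scheduled 11%. No special measure applies. → 11%.
Line E: polyethylene → XII.2; resin in primary form → XII.2.1; for packaging → XII.2.1.2. Scheduled 17%. Arlenia agreement on XII.2: RVC ≥ 60% → 13% available; preferential 13%. → 13%.
Sum: 77% + 38% + 19% + 11% + 13% = 158%.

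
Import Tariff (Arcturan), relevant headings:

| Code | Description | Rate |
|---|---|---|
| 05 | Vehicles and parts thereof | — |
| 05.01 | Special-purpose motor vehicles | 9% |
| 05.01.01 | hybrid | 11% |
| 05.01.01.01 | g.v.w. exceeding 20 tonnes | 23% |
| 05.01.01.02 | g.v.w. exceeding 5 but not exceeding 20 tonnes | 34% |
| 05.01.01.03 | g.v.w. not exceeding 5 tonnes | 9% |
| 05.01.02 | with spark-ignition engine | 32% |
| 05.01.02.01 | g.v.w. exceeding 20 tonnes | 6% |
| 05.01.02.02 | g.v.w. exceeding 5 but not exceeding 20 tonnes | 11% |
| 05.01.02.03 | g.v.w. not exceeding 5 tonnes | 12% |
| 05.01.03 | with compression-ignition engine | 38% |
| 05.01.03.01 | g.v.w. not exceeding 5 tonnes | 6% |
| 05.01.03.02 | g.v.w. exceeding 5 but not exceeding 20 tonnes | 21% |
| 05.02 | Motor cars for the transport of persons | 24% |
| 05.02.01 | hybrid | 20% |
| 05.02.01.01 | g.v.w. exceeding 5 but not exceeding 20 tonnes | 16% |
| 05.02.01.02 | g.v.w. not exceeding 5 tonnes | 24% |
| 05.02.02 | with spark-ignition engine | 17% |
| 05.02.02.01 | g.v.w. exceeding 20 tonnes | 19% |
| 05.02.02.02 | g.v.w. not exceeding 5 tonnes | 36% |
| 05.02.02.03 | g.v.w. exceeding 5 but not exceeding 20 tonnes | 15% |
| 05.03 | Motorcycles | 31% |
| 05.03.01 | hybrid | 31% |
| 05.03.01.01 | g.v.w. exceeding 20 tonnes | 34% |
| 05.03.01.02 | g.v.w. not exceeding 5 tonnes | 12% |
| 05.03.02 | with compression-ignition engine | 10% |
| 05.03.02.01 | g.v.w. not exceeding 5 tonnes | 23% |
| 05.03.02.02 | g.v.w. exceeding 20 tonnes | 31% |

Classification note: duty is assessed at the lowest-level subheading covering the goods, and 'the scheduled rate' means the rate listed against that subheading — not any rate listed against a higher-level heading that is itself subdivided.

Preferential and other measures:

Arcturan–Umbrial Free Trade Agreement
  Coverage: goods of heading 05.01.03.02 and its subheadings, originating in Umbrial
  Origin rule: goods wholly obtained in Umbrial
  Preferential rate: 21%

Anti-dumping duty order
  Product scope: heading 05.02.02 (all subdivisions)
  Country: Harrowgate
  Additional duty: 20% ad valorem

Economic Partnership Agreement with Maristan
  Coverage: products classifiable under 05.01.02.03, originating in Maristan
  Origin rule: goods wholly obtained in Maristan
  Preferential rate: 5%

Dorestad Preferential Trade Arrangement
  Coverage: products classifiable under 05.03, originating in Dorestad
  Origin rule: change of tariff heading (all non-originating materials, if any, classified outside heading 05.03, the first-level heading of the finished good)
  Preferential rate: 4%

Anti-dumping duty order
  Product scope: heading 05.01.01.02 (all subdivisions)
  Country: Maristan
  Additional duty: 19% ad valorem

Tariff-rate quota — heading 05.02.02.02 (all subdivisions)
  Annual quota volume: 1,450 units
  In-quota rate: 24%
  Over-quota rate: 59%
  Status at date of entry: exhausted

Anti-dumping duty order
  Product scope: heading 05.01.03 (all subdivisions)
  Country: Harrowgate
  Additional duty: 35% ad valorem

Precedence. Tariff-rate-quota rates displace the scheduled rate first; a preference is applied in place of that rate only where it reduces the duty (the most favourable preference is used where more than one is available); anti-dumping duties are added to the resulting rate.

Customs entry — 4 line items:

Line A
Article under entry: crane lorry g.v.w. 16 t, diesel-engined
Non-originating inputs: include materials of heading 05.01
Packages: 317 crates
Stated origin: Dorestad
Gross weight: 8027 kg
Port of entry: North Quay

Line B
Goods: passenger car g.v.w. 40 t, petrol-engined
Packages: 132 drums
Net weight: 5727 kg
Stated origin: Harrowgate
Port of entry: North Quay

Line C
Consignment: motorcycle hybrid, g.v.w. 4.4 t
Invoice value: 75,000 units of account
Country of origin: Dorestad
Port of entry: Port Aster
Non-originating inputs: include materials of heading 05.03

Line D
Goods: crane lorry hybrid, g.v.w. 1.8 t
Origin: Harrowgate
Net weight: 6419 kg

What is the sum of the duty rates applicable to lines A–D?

Line A: crane lorry → 05.01; diesel-engined → 05.01.03; g.v.w. 16 t → 05.01.03.02. Scheduled 21%. Dorestad agreement on 05.03: 05.01.03.02 not covered. → 21%.
Line B: passenger car → 05.02; petrol-engined → 05.02.02; g.v.w. 40 t → 05.02.02.01. Scheduled 19%. anti-dumping (Harrowgate, 05.02.02): +20%; total 19% + 20% = 39%. → 39%.
Line C: motorcycle → 05.03; hybrid → 05.03.01; g.v.w. 4.4 t → 05.03.01.02. Scheduled 12%. Dorestad agreement on 05.03: CTH not met. → 12%.
Line D: crane lorry → 05.01; hybrid → 05.01.01; g.v.w. 1.8 t → 05.01.01.03. Scheduled 9%. No special measure applies. → 9%.
Sum: 21% + 39% + 12% + 9% = 81%.

81%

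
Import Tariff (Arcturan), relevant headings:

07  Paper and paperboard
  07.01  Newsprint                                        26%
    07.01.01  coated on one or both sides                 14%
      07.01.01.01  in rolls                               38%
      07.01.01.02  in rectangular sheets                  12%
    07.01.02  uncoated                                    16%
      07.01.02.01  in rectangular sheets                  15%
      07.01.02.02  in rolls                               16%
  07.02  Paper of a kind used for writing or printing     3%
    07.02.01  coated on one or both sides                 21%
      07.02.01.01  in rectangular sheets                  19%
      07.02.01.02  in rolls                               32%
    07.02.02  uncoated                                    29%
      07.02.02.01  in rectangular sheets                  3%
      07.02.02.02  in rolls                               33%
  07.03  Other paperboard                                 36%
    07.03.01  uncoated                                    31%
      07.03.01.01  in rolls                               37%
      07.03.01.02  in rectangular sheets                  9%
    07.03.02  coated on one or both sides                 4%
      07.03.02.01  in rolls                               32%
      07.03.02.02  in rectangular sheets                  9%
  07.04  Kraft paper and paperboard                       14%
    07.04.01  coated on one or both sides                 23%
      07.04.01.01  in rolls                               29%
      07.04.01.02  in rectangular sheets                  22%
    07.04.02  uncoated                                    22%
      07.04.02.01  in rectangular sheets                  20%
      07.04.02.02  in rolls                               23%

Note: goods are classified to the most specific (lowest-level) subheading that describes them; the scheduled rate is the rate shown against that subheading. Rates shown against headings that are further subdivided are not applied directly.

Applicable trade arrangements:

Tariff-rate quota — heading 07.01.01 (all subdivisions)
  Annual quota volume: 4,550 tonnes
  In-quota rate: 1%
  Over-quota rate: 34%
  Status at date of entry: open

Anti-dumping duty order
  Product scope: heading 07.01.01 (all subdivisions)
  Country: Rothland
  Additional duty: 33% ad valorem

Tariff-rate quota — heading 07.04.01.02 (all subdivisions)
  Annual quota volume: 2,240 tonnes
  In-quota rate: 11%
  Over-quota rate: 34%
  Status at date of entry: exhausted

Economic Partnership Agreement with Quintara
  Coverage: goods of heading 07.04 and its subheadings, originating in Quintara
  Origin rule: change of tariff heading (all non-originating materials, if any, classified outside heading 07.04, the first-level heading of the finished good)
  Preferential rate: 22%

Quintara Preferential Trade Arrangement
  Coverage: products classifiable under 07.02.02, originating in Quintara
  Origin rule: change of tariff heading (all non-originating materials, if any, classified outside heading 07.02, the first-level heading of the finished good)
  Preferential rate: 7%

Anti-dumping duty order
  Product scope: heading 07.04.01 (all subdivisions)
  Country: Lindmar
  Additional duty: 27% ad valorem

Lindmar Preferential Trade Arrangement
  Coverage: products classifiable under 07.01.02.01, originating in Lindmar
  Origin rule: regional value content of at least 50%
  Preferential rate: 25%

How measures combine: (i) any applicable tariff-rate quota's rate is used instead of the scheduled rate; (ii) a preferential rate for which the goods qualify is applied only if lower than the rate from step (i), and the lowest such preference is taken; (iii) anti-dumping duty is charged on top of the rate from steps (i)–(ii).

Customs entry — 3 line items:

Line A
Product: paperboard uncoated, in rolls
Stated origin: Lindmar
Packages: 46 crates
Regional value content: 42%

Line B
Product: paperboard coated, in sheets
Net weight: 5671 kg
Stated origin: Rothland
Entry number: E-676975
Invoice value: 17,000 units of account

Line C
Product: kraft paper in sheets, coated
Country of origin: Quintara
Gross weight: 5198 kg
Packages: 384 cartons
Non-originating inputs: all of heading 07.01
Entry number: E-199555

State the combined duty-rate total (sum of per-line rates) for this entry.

68%

Line A: paperboard → 07.03; uncoated → 07.03.01; in rolls → 07.03.01.01. Scheduled 37%. Lindmar agreement on 07.01.02.01: 07.03.01.01 not covered. → 37%.
Line B: paperboard → 07.03; coated → 07.03.02; in sheets → 07.03.02.02. Scheduled 9%. No special measure applies. → 9%.
Line C: kraft paper → 07.04; coated → 07.04.01; in sheets → 07.04.01.02. Scheduled 22%. quota on 07.04.01.02 exhausted → over-quota 34%; Quintara agreement on 07.04: CTH met → 22% available; Quintara agreement on 07.02.02: 07.04.01.02 not covered; preferential 22%. → 22%.
Sum: 37% + 9% + 22% = 68%.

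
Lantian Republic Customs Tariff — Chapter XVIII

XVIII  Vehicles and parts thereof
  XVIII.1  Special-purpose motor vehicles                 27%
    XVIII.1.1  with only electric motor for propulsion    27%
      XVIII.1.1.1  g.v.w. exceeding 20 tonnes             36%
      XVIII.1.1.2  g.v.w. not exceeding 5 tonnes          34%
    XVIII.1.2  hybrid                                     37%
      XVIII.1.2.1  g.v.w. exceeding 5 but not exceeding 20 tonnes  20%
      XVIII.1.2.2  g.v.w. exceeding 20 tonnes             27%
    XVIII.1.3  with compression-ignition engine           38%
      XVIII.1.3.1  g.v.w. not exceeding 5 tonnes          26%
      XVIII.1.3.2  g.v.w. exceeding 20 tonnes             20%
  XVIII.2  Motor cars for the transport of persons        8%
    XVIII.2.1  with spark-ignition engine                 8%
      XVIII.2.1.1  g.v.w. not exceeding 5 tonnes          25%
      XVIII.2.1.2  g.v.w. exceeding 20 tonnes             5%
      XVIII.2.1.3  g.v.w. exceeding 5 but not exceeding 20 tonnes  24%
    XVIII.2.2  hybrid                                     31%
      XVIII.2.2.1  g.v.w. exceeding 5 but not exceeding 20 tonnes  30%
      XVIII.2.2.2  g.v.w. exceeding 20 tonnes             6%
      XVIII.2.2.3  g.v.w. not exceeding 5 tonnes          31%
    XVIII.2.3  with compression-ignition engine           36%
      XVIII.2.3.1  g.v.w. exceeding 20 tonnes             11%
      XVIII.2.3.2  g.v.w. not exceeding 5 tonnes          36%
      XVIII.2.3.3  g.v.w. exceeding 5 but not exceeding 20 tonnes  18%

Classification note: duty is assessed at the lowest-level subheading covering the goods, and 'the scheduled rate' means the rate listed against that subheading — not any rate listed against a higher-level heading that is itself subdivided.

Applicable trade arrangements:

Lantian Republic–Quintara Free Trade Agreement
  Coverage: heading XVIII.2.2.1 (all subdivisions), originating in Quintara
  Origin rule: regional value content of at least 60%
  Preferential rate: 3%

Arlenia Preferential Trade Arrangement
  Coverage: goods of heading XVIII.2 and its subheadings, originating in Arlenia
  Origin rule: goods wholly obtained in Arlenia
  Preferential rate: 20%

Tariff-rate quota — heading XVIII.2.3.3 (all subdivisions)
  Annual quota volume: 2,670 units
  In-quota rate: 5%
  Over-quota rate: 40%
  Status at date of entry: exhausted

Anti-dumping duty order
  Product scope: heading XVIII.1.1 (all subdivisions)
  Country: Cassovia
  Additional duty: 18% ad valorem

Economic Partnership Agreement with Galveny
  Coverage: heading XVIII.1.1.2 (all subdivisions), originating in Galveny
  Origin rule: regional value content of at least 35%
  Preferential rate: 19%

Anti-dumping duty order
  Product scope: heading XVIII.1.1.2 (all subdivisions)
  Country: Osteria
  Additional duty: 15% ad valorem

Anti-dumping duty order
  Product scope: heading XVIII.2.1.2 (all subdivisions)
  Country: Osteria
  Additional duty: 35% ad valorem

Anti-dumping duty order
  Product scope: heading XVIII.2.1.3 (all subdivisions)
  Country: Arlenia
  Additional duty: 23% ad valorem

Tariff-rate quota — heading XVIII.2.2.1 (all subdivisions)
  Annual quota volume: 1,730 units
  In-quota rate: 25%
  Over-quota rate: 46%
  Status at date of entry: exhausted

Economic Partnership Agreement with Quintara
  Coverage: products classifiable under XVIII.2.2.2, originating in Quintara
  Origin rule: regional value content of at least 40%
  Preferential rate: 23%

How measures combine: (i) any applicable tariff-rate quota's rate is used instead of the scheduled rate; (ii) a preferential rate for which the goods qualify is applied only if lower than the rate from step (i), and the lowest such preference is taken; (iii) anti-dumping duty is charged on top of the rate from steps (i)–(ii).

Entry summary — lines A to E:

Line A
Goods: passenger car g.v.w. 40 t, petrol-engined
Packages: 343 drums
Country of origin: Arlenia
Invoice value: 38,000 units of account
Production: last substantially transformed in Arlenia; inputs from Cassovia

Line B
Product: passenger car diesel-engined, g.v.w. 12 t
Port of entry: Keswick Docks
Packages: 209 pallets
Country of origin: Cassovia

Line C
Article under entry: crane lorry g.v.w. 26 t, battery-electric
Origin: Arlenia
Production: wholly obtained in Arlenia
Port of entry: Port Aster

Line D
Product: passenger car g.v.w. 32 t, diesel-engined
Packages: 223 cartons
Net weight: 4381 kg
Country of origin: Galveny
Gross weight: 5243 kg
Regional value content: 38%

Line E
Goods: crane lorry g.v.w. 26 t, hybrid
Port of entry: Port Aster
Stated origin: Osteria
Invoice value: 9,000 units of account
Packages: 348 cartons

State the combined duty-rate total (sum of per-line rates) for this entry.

Line A: passenger car → XVIII.2; petrol-engined → XVIII.2.1; g.v.w. 40 t → XVIII.2.1.2. Scheduled 5%. Arlenia agreement on XVIII.2: not wholly obtained. → 5%.
Line B: passenger car → XVIII.2; diesel-engined → XVIII.2.3; g.v.w. 12 t → XVIII.2.3.3. Scheduled 18%. quota on XVIII.2.3.3 exhausted → over-quota 40%. → 40%.
Line C: crane lorry → XVIII.1; battery-electric → XVIII.1.1; g.v.w. 26 t → XVIII.1.1.1. Scheduled 36%. Arlenia agreement on XVIII.2: XVIII.1.1.1 not covered. → 36%.
Line D: passenger car → XVIII.2; diesel-engined → XVIII.2.3; g.v.w. 32 t → XVIII.2.3.1. Scheduled 11%. Galveny agreement on XVIII.1.1.2: XVIII.2.3.1 not covered. → 11%.
Line E: crane lorry → XVIII.1; hybrid → XVIII.1.2; g.v.w. 26 t → XVIII.1.2.2. Scheduled 27%. No special measure applies. → 27%.
Sum: 5% + 40% + 36% + 11% + 27% = 119%.

119%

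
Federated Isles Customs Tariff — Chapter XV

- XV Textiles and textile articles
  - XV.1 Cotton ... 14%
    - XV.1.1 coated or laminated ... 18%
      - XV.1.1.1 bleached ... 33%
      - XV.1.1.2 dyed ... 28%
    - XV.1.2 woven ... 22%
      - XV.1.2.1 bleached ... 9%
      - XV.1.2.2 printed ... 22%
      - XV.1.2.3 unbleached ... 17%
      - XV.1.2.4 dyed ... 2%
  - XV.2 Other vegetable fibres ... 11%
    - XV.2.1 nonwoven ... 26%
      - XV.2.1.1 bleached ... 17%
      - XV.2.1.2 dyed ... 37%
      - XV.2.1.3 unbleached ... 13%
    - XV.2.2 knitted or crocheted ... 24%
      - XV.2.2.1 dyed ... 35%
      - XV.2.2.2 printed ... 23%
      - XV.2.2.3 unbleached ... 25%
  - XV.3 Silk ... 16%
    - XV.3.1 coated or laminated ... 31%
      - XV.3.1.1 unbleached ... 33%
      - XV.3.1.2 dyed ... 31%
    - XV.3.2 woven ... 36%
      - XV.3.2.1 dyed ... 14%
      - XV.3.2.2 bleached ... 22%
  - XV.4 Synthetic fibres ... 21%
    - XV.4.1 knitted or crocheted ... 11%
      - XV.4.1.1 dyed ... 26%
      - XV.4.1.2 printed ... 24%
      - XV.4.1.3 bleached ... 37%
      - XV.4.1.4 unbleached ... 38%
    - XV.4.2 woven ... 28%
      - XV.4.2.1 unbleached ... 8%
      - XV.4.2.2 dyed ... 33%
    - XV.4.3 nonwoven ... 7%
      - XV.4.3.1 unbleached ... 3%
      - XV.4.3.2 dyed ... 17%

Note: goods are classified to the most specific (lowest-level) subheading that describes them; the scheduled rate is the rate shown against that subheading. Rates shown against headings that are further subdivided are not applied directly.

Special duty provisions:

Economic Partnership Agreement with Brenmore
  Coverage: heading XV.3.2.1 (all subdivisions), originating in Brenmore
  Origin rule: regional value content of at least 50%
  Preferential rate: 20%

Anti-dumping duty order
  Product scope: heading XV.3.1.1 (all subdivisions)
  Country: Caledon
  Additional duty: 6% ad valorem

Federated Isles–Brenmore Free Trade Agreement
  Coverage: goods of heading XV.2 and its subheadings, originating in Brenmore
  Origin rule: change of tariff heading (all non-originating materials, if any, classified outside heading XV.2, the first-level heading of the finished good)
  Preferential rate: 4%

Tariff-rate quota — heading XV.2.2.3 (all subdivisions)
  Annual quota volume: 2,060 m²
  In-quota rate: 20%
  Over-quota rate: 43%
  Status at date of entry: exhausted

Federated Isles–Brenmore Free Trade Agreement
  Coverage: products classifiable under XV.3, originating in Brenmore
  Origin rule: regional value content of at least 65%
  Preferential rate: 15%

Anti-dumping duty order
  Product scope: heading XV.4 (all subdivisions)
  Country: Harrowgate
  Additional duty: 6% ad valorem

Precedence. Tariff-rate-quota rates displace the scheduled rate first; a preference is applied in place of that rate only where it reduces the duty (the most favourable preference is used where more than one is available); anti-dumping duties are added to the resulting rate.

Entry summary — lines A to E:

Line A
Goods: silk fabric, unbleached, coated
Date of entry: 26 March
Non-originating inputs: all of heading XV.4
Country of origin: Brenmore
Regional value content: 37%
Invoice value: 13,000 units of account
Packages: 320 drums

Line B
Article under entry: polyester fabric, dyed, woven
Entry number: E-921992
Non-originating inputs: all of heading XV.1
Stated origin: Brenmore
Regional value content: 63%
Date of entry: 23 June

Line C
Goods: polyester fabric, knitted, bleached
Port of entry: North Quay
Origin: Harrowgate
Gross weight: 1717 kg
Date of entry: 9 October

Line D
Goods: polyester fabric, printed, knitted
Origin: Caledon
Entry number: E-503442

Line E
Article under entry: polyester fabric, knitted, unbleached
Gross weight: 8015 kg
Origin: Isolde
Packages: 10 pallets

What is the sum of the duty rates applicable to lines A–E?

Line A: silk → XV.3; coated → XV.3.1; unbleached → XV.3.1.1. Scheduled 33%. Brenmore agreement on XV.3.2.1: XV.3.1.1 not covered; Brenmore agreement on XV.2: XV.3.1.1 not covered; Brenmore agreement on XV.3: RVC < 65%. → 33%.
Line B: polyester → XV.4; woven → XV.4.2; dyed → XV.4.2.2. Scheduled 33%. Brenmore agreement on XV.3.2.1: XV.4.2.2 not covered; Brenmore agreement on XV.2: XV.4.2.2 not covered; Brenmore agreement on XV.3: XV.4.2.2 not covered. → 33%.
Line C: polyester → XV.4; knitted → XV.4.1; bleached → XV.4.1.3. Scheduled 37%. anti-dumping (Harrowgate, XV.4): +6%; total 37% + 6% = 43%. → 43%.
Line D: polyester → XV.4; knitted → XV.4.1; printed → XV.4.1.2. Scheduled 24%. No special measure applies. → 24%.
Line E: polyester → XV.4; knitted → XV.4.1; unbleached → XV.4.1.4. Scheduled 38%. No special measure applies. → 38%.
Sum: 33% + 33% + 43% + 24% + 38% = 171%.

171%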